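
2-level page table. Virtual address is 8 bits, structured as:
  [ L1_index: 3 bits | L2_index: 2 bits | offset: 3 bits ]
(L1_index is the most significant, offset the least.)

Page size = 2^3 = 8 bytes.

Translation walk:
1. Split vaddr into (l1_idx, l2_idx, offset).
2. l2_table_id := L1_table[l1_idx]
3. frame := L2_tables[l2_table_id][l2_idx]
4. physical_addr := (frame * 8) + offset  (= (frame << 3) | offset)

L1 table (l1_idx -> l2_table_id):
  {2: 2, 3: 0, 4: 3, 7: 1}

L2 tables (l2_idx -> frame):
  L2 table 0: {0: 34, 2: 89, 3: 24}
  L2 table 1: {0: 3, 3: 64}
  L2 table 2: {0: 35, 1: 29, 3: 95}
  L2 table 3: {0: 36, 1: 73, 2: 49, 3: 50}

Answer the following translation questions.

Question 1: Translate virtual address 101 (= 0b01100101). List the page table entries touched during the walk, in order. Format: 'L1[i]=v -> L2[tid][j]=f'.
Answer: L1[3]=0 -> L2[0][0]=34

Derivation:
vaddr = 101 = 0b01100101
Split: l1_idx=3, l2_idx=0, offset=5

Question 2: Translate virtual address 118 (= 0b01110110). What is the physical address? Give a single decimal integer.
vaddr = 118 = 0b01110110
Split: l1_idx=3, l2_idx=2, offset=6
L1[3] = 0
L2[0][2] = 89
paddr = 89 * 8 + 6 = 718

Answer: 718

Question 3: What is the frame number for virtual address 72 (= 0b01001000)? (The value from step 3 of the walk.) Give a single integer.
vaddr = 72: l1_idx=2, l2_idx=1
L1[2] = 2; L2[2][1] = 29

Answer: 29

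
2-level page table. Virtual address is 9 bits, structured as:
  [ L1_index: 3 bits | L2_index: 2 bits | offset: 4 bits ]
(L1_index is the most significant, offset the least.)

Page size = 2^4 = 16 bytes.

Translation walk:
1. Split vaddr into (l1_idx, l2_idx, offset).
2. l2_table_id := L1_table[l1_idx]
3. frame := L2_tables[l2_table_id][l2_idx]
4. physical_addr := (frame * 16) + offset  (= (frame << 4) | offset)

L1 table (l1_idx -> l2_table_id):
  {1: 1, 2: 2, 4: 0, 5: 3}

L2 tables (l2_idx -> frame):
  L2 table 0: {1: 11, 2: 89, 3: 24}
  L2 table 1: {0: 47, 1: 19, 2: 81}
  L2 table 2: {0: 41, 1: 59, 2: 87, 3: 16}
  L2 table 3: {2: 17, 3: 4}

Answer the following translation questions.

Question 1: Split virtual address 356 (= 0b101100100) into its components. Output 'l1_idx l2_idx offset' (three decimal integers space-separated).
Answer: 5 2 4

Derivation:
vaddr = 356 = 0b101100100
  top 3 bits -> l1_idx = 5
  next 2 bits -> l2_idx = 2
  bottom 4 bits -> offset = 4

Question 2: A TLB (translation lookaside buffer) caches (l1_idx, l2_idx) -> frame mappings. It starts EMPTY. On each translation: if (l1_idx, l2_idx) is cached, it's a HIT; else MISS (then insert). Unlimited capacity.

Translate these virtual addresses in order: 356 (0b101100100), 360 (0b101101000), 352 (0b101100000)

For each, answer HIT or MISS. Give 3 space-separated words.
vaddr=356: (5,2) not in TLB -> MISS, insert
vaddr=360: (5,2) in TLB -> HIT
vaddr=352: (5,2) in TLB -> HIT

Answer: MISS HIT HIT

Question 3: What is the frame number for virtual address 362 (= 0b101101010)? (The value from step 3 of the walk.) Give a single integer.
Answer: 17

Derivation:
vaddr = 362: l1_idx=5, l2_idx=2
L1[5] = 3; L2[3][2] = 17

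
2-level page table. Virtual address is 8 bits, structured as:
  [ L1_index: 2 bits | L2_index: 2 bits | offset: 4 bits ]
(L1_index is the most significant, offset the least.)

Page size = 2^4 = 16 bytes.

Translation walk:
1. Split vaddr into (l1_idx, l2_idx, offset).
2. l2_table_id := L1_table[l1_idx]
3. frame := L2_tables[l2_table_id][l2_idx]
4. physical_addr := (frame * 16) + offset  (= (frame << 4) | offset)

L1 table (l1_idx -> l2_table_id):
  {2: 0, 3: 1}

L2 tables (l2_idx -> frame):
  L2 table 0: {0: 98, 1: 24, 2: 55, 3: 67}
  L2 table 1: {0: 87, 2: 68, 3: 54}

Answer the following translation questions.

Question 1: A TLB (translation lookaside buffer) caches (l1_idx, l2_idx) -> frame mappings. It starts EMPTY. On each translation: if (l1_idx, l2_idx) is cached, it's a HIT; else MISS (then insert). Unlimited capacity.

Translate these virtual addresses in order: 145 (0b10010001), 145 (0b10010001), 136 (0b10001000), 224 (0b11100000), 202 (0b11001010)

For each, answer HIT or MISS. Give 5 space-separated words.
Answer: MISS HIT MISS MISS MISS

Derivation:
vaddr=145: (2,1) not in TLB -> MISS, insert
vaddr=145: (2,1) in TLB -> HIT
vaddr=136: (2,0) not in TLB -> MISS, insert
vaddr=224: (3,2) not in TLB -> MISS, insert
vaddr=202: (3,0) not in TLB -> MISS, insert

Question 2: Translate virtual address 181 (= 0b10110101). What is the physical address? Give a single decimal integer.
vaddr = 181 = 0b10110101
Split: l1_idx=2, l2_idx=3, offset=5
L1[2] = 0
L2[0][3] = 67
paddr = 67 * 16 + 5 = 1077

Answer: 1077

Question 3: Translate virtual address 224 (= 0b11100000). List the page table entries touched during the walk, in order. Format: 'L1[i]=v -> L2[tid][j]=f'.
Answer: L1[3]=1 -> L2[1][2]=68

Derivation:
vaddr = 224 = 0b11100000
Split: l1_idx=3, l2_idx=2, offset=0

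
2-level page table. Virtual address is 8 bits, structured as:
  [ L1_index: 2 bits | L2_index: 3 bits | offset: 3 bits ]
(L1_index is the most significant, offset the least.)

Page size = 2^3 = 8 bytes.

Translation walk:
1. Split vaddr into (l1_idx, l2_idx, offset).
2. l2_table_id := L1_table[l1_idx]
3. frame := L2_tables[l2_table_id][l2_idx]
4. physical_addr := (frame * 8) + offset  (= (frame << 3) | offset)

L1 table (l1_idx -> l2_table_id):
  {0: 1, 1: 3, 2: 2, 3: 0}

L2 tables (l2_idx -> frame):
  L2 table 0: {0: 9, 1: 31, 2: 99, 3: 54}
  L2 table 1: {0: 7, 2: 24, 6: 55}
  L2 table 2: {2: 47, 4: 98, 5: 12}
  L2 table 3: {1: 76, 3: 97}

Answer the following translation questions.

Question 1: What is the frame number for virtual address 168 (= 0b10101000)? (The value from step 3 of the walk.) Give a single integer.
vaddr = 168: l1_idx=2, l2_idx=5
L1[2] = 2; L2[2][5] = 12

Answer: 12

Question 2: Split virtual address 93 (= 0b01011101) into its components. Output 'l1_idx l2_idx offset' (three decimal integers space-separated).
Answer: 1 3 5

Derivation:
vaddr = 93 = 0b01011101
  top 2 bits -> l1_idx = 1
  next 3 bits -> l2_idx = 3
  bottom 3 bits -> offset = 5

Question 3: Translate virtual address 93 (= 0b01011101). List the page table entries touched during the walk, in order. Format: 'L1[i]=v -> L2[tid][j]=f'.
vaddr = 93 = 0b01011101
Split: l1_idx=1, l2_idx=3, offset=5

Answer: L1[1]=3 -> L2[3][3]=97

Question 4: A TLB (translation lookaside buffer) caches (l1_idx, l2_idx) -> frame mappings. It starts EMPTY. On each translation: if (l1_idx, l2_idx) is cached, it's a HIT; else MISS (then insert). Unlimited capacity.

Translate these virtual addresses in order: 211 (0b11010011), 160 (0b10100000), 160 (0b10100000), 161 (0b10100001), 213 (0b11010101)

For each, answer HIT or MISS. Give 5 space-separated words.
vaddr=211: (3,2) not in TLB -> MISS, insert
vaddr=160: (2,4) not in TLB -> MISS, insert
vaddr=160: (2,4) in TLB -> HIT
vaddr=161: (2,4) in TLB -> HIT
vaddr=213: (3,2) in TLB -> HIT

Answer: MISS MISS HIT HIT HIT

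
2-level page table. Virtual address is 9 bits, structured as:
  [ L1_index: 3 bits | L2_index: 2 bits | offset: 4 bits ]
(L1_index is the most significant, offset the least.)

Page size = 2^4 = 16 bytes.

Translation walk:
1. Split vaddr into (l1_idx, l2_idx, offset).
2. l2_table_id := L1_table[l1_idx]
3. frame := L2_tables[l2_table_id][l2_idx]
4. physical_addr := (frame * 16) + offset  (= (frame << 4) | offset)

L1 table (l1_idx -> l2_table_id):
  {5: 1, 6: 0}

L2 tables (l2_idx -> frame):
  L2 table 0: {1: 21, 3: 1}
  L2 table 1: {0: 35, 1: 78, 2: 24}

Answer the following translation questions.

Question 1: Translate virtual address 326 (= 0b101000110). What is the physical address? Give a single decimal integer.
Answer: 566

Derivation:
vaddr = 326 = 0b101000110
Split: l1_idx=5, l2_idx=0, offset=6
L1[5] = 1
L2[1][0] = 35
paddr = 35 * 16 + 6 = 566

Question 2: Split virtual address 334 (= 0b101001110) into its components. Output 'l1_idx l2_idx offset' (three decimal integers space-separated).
vaddr = 334 = 0b101001110
  top 3 bits -> l1_idx = 5
  next 2 bits -> l2_idx = 0
  bottom 4 bits -> offset = 14

Answer: 5 0 14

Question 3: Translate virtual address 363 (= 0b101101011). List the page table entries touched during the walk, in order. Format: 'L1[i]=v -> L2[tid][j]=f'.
Answer: L1[5]=1 -> L2[1][2]=24

Derivation:
vaddr = 363 = 0b101101011
Split: l1_idx=5, l2_idx=2, offset=11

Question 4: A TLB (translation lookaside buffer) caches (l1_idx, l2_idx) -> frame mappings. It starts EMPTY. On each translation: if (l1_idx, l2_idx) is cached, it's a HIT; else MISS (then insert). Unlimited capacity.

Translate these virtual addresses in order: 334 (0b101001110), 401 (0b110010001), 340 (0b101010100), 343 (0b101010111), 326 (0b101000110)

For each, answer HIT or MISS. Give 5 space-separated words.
vaddr=334: (5,0) not in TLB -> MISS, insert
vaddr=401: (6,1) not in TLB -> MISS, insert
vaddr=340: (5,1) not in TLB -> MISS, insert
vaddr=343: (5,1) in TLB -> HIT
vaddr=326: (5,0) in TLB -> HIT

Answer: MISS MISS MISS HIT HIT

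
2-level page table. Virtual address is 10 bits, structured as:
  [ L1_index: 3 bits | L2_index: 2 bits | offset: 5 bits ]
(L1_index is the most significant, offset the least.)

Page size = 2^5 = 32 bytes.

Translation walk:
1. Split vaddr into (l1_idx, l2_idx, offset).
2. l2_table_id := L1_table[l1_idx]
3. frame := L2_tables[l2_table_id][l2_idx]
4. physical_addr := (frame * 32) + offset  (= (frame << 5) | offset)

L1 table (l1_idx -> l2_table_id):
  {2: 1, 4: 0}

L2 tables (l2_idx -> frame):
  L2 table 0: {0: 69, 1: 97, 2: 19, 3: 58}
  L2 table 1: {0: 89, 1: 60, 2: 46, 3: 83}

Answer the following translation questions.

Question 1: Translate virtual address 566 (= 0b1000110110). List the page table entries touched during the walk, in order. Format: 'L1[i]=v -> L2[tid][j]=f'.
Answer: L1[4]=0 -> L2[0][1]=97

Derivation:
vaddr = 566 = 0b1000110110
Split: l1_idx=4, l2_idx=1, offset=22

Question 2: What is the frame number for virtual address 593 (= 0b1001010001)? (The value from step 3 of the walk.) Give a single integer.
vaddr = 593: l1_idx=4, l2_idx=2
L1[4] = 0; L2[0][2] = 19

Answer: 19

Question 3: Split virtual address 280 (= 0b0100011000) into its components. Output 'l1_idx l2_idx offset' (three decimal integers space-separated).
Answer: 2 0 24

Derivation:
vaddr = 280 = 0b0100011000
  top 3 bits -> l1_idx = 2
  next 2 bits -> l2_idx = 0
  bottom 5 bits -> offset = 24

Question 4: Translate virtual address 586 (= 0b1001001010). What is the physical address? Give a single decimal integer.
vaddr = 586 = 0b1001001010
Split: l1_idx=4, l2_idx=2, offset=10
L1[4] = 0
L2[0][2] = 19
paddr = 19 * 32 + 10 = 618

Answer: 618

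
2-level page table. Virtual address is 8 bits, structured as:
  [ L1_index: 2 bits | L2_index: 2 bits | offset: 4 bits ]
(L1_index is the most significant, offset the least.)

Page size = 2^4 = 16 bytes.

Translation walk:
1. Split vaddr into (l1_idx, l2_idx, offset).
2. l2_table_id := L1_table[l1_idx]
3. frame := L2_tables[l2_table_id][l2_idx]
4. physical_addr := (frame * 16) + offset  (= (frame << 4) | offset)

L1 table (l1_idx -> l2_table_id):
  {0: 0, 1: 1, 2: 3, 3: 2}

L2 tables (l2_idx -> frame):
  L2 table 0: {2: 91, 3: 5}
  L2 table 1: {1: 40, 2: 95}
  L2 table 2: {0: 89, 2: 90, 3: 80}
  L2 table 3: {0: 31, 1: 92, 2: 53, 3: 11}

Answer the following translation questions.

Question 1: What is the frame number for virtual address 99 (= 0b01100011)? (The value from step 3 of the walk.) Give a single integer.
vaddr = 99: l1_idx=1, l2_idx=2
L1[1] = 1; L2[1][2] = 95

Answer: 95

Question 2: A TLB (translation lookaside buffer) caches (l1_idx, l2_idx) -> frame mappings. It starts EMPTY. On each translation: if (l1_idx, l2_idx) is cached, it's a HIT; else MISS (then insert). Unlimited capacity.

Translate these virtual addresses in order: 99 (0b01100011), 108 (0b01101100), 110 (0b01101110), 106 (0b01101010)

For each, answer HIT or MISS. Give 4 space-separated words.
vaddr=99: (1,2) not in TLB -> MISS, insert
vaddr=108: (1,2) in TLB -> HIT
vaddr=110: (1,2) in TLB -> HIT
vaddr=106: (1,2) in TLB -> HIT

Answer: MISS HIT HIT HIT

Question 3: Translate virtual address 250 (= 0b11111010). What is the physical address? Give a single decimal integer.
vaddr = 250 = 0b11111010
Split: l1_idx=3, l2_idx=3, offset=10
L1[3] = 2
L2[2][3] = 80
paddr = 80 * 16 + 10 = 1290

Answer: 1290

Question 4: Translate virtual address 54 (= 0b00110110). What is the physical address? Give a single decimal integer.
vaddr = 54 = 0b00110110
Split: l1_idx=0, l2_idx=3, offset=6
L1[0] = 0
L2[0][3] = 5
paddr = 5 * 16 + 6 = 86

Answer: 86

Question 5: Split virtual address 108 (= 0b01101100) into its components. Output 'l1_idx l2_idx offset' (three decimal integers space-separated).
vaddr = 108 = 0b01101100
  top 2 bits -> l1_idx = 1
  next 2 bits -> l2_idx = 2
  bottom 4 bits -> offset = 12

Answer: 1 2 12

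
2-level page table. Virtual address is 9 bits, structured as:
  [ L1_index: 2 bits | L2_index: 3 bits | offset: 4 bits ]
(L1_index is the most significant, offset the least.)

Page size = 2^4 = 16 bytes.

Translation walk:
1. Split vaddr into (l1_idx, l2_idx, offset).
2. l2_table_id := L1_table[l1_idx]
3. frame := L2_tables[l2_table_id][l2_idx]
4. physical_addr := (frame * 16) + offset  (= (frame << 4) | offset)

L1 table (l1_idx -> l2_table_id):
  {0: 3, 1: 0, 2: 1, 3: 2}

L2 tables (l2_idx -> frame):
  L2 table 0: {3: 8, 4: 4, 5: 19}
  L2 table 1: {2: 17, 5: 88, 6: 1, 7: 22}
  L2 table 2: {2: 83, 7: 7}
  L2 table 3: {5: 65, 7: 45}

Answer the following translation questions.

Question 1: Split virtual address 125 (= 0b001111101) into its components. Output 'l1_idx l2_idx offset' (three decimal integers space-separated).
Answer: 0 7 13

Derivation:
vaddr = 125 = 0b001111101
  top 2 bits -> l1_idx = 0
  next 3 bits -> l2_idx = 7
  bottom 4 bits -> offset = 13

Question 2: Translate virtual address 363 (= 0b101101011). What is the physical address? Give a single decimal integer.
vaddr = 363 = 0b101101011
Split: l1_idx=2, l2_idx=6, offset=11
L1[2] = 1
L2[1][6] = 1
paddr = 1 * 16 + 11 = 27

Answer: 27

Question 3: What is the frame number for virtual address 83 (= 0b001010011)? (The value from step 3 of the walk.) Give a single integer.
vaddr = 83: l1_idx=0, l2_idx=5
L1[0] = 3; L2[3][5] = 65

Answer: 65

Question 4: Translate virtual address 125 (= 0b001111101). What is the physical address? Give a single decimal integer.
vaddr = 125 = 0b001111101
Split: l1_idx=0, l2_idx=7, offset=13
L1[0] = 3
L2[3][7] = 45
paddr = 45 * 16 + 13 = 733

Answer: 733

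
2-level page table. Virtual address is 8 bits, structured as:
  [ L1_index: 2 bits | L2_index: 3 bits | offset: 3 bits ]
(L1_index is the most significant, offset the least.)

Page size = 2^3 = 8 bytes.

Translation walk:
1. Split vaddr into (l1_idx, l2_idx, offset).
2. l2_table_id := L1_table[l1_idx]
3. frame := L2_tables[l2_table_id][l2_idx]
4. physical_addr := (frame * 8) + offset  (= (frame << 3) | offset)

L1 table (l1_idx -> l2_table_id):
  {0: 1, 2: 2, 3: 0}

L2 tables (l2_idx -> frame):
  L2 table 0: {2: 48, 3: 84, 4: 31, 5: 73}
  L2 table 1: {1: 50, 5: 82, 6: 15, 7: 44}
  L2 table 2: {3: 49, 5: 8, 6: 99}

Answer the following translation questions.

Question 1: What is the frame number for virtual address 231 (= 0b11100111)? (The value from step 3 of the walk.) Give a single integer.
vaddr = 231: l1_idx=3, l2_idx=4
L1[3] = 0; L2[0][4] = 31

Answer: 31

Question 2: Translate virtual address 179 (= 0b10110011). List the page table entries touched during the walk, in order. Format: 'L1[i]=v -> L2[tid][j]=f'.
Answer: L1[2]=2 -> L2[2][6]=99

Derivation:
vaddr = 179 = 0b10110011
Split: l1_idx=2, l2_idx=6, offset=3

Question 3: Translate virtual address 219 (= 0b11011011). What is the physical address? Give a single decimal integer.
Answer: 675

Derivation:
vaddr = 219 = 0b11011011
Split: l1_idx=3, l2_idx=3, offset=3
L1[3] = 0
L2[0][3] = 84
paddr = 84 * 8 + 3 = 675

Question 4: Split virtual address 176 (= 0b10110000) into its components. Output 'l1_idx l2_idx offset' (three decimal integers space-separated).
vaddr = 176 = 0b10110000
  top 2 bits -> l1_idx = 2
  next 3 bits -> l2_idx = 6
  bottom 3 bits -> offset = 0

Answer: 2 6 0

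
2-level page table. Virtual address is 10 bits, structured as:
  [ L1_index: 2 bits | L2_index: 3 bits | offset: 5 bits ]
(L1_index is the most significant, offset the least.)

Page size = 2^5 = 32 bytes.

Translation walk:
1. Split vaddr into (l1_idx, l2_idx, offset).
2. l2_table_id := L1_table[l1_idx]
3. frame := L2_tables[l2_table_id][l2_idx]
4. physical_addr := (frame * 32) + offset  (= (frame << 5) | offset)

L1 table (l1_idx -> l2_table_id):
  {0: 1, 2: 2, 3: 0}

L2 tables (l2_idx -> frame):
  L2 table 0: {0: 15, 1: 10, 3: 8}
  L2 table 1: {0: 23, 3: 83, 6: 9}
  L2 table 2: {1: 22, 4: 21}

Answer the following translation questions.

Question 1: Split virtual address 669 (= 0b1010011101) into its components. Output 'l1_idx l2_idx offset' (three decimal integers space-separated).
vaddr = 669 = 0b1010011101
  top 2 bits -> l1_idx = 2
  next 3 bits -> l2_idx = 4
  bottom 5 bits -> offset = 29

Answer: 2 4 29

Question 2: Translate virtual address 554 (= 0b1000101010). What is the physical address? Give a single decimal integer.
vaddr = 554 = 0b1000101010
Split: l1_idx=2, l2_idx=1, offset=10
L1[2] = 2
L2[2][1] = 22
paddr = 22 * 32 + 10 = 714

Answer: 714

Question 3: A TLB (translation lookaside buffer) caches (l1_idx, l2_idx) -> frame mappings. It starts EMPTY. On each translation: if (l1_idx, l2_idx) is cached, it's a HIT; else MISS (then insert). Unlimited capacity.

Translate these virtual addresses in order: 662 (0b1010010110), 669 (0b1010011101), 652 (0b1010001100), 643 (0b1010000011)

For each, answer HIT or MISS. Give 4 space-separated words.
vaddr=662: (2,4) not in TLB -> MISS, insert
vaddr=669: (2,4) in TLB -> HIT
vaddr=652: (2,4) in TLB -> HIT
vaddr=643: (2,4) in TLB -> HIT

Answer: MISS HIT HIT HIT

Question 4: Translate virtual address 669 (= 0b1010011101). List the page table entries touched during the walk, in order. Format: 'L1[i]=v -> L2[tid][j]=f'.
Answer: L1[2]=2 -> L2[2][4]=21

Derivation:
vaddr = 669 = 0b1010011101
Split: l1_idx=2, l2_idx=4, offset=29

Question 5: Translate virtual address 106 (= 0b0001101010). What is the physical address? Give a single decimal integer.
Answer: 2666

Derivation:
vaddr = 106 = 0b0001101010
Split: l1_idx=0, l2_idx=3, offset=10
L1[0] = 1
L2[1][3] = 83
paddr = 83 * 32 + 10 = 2666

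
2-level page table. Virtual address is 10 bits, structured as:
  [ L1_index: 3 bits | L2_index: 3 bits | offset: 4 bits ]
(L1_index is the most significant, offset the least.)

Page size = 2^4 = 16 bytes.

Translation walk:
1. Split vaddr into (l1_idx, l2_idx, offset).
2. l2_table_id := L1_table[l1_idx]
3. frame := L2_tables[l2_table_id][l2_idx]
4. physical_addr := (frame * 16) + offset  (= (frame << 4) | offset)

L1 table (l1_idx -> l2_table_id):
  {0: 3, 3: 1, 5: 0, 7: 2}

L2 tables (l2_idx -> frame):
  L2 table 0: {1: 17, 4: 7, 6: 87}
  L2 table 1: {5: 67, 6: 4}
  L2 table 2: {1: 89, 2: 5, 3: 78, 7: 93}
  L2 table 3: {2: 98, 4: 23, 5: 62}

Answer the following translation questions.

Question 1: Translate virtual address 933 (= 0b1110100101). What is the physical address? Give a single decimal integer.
vaddr = 933 = 0b1110100101
Split: l1_idx=7, l2_idx=2, offset=5
L1[7] = 2
L2[2][2] = 5
paddr = 5 * 16 + 5 = 85

Answer: 85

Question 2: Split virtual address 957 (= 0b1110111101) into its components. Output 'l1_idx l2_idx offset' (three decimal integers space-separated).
vaddr = 957 = 0b1110111101
  top 3 bits -> l1_idx = 7
  next 3 bits -> l2_idx = 3
  bottom 4 bits -> offset = 13

Answer: 7 3 13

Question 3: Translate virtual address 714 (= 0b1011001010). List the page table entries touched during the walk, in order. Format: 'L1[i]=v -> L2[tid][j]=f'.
Answer: L1[5]=0 -> L2[0][4]=7

Derivation:
vaddr = 714 = 0b1011001010
Split: l1_idx=5, l2_idx=4, offset=10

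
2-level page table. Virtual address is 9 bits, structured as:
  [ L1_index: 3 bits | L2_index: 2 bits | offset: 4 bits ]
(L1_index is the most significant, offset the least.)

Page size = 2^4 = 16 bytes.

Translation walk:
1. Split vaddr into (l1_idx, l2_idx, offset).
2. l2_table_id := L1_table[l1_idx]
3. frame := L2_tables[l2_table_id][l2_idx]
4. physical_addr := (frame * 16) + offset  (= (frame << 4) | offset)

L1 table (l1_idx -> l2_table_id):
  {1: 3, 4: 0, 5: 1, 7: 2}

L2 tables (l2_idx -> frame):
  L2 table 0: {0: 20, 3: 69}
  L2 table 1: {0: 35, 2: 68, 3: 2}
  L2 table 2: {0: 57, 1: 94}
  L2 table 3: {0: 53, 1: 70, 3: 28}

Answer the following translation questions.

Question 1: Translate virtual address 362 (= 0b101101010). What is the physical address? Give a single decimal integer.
Answer: 1098

Derivation:
vaddr = 362 = 0b101101010
Split: l1_idx=5, l2_idx=2, offset=10
L1[5] = 1
L2[1][2] = 68
paddr = 68 * 16 + 10 = 1098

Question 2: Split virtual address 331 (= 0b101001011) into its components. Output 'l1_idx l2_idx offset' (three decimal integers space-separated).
vaddr = 331 = 0b101001011
  top 3 bits -> l1_idx = 5
  next 2 bits -> l2_idx = 0
  bottom 4 bits -> offset = 11

Answer: 5 0 11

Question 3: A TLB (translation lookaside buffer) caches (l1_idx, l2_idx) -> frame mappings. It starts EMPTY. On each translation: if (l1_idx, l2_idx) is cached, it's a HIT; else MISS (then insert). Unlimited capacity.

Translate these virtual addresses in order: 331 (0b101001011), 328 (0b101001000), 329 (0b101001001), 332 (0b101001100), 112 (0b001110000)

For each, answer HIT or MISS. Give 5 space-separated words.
Answer: MISS HIT HIT HIT MISS

Derivation:
vaddr=331: (5,0) not in TLB -> MISS, insert
vaddr=328: (5,0) in TLB -> HIT
vaddr=329: (5,0) in TLB -> HIT
vaddr=332: (5,0) in TLB -> HIT
vaddr=112: (1,3) not in TLB -> MISS, insert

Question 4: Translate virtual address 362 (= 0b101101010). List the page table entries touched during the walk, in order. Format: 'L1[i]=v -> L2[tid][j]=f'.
vaddr = 362 = 0b101101010
Split: l1_idx=5, l2_idx=2, offset=10

Answer: L1[5]=1 -> L2[1][2]=68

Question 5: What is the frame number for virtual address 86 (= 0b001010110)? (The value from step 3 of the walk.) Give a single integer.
vaddr = 86: l1_idx=1, l2_idx=1
L1[1] = 3; L2[3][1] = 70

Answer: 70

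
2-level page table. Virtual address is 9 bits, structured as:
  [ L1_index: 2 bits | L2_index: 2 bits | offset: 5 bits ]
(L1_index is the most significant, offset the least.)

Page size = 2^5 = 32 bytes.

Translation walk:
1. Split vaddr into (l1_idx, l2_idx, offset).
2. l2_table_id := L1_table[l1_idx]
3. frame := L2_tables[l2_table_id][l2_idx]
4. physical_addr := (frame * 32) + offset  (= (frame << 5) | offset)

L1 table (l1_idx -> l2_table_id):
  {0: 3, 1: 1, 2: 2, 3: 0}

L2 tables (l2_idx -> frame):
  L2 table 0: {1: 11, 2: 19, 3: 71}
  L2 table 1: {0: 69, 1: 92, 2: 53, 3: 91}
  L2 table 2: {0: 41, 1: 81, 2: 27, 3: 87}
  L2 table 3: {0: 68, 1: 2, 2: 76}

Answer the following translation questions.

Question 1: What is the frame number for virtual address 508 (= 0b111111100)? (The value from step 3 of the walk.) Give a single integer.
vaddr = 508: l1_idx=3, l2_idx=3
L1[3] = 0; L2[0][3] = 71

Answer: 71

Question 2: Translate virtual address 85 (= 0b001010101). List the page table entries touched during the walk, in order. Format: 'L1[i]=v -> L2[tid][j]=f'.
vaddr = 85 = 0b001010101
Split: l1_idx=0, l2_idx=2, offset=21

Answer: L1[0]=3 -> L2[3][2]=76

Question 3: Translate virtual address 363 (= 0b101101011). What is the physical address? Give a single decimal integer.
Answer: 2795

Derivation:
vaddr = 363 = 0b101101011
Split: l1_idx=2, l2_idx=3, offset=11
L1[2] = 2
L2[2][3] = 87
paddr = 87 * 32 + 11 = 2795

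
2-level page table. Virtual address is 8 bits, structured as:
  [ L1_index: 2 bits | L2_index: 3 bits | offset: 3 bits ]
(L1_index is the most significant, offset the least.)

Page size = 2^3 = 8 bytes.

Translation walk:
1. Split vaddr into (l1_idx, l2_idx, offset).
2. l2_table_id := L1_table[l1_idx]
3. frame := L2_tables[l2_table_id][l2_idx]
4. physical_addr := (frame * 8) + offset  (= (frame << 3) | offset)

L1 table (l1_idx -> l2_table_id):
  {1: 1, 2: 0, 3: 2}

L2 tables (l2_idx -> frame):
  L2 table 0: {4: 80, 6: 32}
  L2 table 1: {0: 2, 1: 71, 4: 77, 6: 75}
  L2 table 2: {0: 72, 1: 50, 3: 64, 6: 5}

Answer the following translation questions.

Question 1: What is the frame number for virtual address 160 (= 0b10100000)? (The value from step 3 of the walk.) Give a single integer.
Answer: 80

Derivation:
vaddr = 160: l1_idx=2, l2_idx=4
L1[2] = 0; L2[0][4] = 80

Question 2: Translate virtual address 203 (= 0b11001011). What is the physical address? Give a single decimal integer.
vaddr = 203 = 0b11001011
Split: l1_idx=3, l2_idx=1, offset=3
L1[3] = 2
L2[2][1] = 50
paddr = 50 * 8 + 3 = 403

Answer: 403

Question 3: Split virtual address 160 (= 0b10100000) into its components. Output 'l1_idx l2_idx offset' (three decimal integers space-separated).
vaddr = 160 = 0b10100000
  top 2 bits -> l1_idx = 2
  next 3 bits -> l2_idx = 4
  bottom 3 bits -> offset = 0

Answer: 2 4 0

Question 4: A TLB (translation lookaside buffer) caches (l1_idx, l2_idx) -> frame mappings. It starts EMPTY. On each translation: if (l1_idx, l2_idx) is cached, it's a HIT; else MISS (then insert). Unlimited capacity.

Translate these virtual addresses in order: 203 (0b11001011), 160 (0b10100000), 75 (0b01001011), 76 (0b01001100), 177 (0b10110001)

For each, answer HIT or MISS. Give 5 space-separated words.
Answer: MISS MISS MISS HIT MISS

Derivation:
vaddr=203: (3,1) not in TLB -> MISS, insert
vaddr=160: (2,4) not in TLB -> MISS, insert
vaddr=75: (1,1) not in TLB -> MISS, insert
vaddr=76: (1,1) in TLB -> HIT
vaddr=177: (2,6) not in TLB -> MISS, insert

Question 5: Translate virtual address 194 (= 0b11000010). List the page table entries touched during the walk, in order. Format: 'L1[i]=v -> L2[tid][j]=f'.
Answer: L1[3]=2 -> L2[2][0]=72

Derivation:
vaddr = 194 = 0b11000010
Split: l1_idx=3, l2_idx=0, offset=2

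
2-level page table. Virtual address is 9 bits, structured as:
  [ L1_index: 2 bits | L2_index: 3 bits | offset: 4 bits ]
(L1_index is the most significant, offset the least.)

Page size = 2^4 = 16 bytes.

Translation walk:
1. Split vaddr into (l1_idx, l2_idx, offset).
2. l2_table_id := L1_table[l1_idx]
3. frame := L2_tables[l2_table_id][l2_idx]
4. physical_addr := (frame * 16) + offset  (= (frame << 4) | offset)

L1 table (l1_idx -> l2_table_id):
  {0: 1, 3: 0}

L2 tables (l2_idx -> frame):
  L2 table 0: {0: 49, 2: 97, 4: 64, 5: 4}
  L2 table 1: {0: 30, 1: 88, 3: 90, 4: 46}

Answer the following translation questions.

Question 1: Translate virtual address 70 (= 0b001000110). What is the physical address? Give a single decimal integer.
vaddr = 70 = 0b001000110
Split: l1_idx=0, l2_idx=4, offset=6
L1[0] = 1
L2[1][4] = 46
paddr = 46 * 16 + 6 = 742

Answer: 742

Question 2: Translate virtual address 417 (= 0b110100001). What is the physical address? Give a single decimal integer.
Answer: 1553

Derivation:
vaddr = 417 = 0b110100001
Split: l1_idx=3, l2_idx=2, offset=1
L1[3] = 0
L2[0][2] = 97
paddr = 97 * 16 + 1 = 1553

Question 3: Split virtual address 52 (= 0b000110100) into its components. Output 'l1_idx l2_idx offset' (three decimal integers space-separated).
Answer: 0 3 4

Derivation:
vaddr = 52 = 0b000110100
  top 2 bits -> l1_idx = 0
  next 3 bits -> l2_idx = 3
  bottom 4 bits -> offset = 4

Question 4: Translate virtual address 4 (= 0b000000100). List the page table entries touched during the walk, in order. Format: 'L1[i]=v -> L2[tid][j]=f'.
vaddr = 4 = 0b000000100
Split: l1_idx=0, l2_idx=0, offset=4

Answer: L1[0]=1 -> L2[1][0]=30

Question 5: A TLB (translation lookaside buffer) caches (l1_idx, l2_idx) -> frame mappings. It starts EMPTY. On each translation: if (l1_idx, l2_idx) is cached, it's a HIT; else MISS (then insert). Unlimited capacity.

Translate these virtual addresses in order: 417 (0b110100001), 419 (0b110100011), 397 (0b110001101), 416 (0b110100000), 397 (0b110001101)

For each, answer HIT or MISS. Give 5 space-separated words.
Answer: MISS HIT MISS HIT HIT

Derivation:
vaddr=417: (3,2) not in TLB -> MISS, insert
vaddr=419: (3,2) in TLB -> HIT
vaddr=397: (3,0) not in TLB -> MISS, insert
vaddr=416: (3,2) in TLB -> HIT
vaddr=397: (3,0) in TLB -> HIT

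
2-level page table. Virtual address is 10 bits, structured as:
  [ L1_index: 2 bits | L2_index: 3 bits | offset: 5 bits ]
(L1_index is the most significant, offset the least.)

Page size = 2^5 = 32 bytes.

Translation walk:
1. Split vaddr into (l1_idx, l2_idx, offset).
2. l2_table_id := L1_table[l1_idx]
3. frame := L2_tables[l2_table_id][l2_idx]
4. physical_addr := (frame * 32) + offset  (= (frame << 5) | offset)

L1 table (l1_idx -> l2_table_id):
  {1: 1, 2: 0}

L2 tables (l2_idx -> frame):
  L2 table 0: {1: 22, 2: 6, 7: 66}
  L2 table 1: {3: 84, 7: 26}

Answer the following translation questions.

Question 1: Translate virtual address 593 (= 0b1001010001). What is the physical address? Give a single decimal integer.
vaddr = 593 = 0b1001010001
Split: l1_idx=2, l2_idx=2, offset=17
L1[2] = 0
L2[0][2] = 6
paddr = 6 * 32 + 17 = 209

Answer: 209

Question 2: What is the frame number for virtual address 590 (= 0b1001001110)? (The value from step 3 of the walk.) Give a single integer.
vaddr = 590: l1_idx=2, l2_idx=2
L1[2] = 0; L2[0][2] = 6

Answer: 6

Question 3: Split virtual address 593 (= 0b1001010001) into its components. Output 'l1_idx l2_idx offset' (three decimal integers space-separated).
Answer: 2 2 17

Derivation:
vaddr = 593 = 0b1001010001
  top 2 bits -> l1_idx = 2
  next 3 bits -> l2_idx = 2
  bottom 5 bits -> offset = 17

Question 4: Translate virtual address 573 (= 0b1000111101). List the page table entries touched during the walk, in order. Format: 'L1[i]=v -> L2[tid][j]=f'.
vaddr = 573 = 0b1000111101
Split: l1_idx=2, l2_idx=1, offset=29

Answer: L1[2]=0 -> L2[0][1]=22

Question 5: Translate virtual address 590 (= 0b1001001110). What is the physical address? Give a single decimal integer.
vaddr = 590 = 0b1001001110
Split: l1_idx=2, l2_idx=2, offset=14
L1[2] = 0
L2[0][2] = 6
paddr = 6 * 32 + 14 = 206

Answer: 206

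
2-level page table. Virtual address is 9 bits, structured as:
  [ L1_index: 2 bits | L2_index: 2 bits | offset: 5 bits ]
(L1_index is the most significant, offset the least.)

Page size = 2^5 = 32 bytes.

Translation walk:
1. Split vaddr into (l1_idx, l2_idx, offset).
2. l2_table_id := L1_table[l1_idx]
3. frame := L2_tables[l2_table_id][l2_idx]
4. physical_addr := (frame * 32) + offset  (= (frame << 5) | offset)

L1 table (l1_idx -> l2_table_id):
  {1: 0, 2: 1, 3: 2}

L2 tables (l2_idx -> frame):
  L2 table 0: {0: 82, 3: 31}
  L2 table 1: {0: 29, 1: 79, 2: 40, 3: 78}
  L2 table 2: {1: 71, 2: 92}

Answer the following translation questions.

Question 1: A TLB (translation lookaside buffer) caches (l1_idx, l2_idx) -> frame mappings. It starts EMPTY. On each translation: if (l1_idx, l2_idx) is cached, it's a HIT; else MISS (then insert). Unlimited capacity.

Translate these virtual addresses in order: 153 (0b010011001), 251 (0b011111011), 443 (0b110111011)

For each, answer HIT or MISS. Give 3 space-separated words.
vaddr=153: (1,0) not in TLB -> MISS, insert
vaddr=251: (1,3) not in TLB -> MISS, insert
vaddr=443: (3,1) not in TLB -> MISS, insert

Answer: MISS MISS MISS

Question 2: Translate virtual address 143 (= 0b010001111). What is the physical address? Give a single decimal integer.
Answer: 2639

Derivation:
vaddr = 143 = 0b010001111
Split: l1_idx=1, l2_idx=0, offset=15
L1[1] = 0
L2[0][0] = 82
paddr = 82 * 32 + 15 = 2639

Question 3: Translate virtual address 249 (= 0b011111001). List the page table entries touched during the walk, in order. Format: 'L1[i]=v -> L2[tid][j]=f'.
Answer: L1[1]=0 -> L2[0][3]=31

Derivation:
vaddr = 249 = 0b011111001
Split: l1_idx=1, l2_idx=3, offset=25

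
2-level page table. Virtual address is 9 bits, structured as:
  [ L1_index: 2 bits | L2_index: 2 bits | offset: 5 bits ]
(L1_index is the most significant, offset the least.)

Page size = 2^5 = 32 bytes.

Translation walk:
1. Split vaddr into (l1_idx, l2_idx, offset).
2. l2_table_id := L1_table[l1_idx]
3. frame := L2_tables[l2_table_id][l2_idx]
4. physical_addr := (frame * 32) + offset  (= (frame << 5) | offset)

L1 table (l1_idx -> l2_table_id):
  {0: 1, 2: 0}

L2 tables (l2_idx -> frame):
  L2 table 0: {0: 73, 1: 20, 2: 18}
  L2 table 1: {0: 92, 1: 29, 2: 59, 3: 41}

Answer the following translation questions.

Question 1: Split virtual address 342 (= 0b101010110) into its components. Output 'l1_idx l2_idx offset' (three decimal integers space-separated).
vaddr = 342 = 0b101010110
  top 2 bits -> l1_idx = 2
  next 2 bits -> l2_idx = 2
  bottom 5 bits -> offset = 22

Answer: 2 2 22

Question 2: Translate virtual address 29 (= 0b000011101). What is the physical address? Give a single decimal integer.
Answer: 2973

Derivation:
vaddr = 29 = 0b000011101
Split: l1_idx=0, l2_idx=0, offset=29
L1[0] = 1
L2[1][0] = 92
paddr = 92 * 32 + 29 = 2973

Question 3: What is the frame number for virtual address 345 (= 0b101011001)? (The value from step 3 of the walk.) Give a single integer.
vaddr = 345: l1_idx=2, l2_idx=2
L1[2] = 0; L2[0][2] = 18

Answer: 18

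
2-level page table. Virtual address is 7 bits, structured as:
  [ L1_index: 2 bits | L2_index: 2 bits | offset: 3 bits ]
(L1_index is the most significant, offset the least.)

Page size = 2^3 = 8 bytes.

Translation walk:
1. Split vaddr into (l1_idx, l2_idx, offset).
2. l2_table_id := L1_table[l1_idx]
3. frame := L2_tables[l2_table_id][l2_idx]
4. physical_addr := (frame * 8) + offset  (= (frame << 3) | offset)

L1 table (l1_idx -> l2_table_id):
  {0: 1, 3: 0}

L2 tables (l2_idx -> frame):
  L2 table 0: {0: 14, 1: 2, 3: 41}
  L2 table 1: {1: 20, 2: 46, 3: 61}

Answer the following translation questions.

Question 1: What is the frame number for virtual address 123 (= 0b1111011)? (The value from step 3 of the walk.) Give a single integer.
vaddr = 123: l1_idx=3, l2_idx=3
L1[3] = 0; L2[0][3] = 41

Answer: 41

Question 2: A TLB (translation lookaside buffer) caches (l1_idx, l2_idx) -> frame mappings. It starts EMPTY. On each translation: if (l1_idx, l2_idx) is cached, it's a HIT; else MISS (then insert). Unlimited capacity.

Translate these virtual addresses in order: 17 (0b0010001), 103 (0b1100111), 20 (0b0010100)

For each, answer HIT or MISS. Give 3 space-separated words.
Answer: MISS MISS HIT

Derivation:
vaddr=17: (0,2) not in TLB -> MISS, insert
vaddr=103: (3,0) not in TLB -> MISS, insert
vaddr=20: (0,2) in TLB -> HIT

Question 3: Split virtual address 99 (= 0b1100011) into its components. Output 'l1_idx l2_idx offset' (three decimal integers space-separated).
vaddr = 99 = 0b1100011
  top 2 bits -> l1_idx = 3
  next 2 bits -> l2_idx = 0
  bottom 3 bits -> offset = 3

Answer: 3 0 3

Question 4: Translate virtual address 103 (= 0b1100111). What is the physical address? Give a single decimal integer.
Answer: 119

Derivation:
vaddr = 103 = 0b1100111
Split: l1_idx=3, l2_idx=0, offset=7
L1[3] = 0
L2[0][0] = 14
paddr = 14 * 8 + 7 = 119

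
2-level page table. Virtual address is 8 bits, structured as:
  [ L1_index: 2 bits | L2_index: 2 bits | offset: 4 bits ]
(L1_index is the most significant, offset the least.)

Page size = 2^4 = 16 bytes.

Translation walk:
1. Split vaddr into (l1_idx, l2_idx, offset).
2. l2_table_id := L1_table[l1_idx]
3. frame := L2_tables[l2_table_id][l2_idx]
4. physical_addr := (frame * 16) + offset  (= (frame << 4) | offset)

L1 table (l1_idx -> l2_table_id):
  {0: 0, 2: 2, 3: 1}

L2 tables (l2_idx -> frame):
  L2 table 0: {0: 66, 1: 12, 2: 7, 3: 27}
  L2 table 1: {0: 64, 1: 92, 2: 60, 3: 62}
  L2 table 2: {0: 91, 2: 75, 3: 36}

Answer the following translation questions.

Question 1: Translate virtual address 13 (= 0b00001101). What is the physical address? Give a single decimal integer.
Answer: 1069

Derivation:
vaddr = 13 = 0b00001101
Split: l1_idx=0, l2_idx=0, offset=13
L1[0] = 0
L2[0][0] = 66
paddr = 66 * 16 + 13 = 1069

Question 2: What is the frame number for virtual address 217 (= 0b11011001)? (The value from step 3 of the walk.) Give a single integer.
vaddr = 217: l1_idx=3, l2_idx=1
L1[3] = 1; L2[1][1] = 92

Answer: 92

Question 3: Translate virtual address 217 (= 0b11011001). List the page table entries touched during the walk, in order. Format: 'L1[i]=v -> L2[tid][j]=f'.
Answer: L1[3]=1 -> L2[1][1]=92

Derivation:
vaddr = 217 = 0b11011001
Split: l1_idx=3, l2_idx=1, offset=9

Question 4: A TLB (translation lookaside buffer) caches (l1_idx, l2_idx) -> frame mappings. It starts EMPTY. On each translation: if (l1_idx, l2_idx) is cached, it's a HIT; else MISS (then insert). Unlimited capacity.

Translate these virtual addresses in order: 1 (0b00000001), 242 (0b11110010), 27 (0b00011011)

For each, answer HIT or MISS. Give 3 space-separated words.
Answer: MISS MISS MISS

Derivation:
vaddr=1: (0,0) not in TLB -> MISS, insert
vaddr=242: (3,3) not in TLB -> MISS, insert
vaddr=27: (0,1) not in TLB -> MISS, insert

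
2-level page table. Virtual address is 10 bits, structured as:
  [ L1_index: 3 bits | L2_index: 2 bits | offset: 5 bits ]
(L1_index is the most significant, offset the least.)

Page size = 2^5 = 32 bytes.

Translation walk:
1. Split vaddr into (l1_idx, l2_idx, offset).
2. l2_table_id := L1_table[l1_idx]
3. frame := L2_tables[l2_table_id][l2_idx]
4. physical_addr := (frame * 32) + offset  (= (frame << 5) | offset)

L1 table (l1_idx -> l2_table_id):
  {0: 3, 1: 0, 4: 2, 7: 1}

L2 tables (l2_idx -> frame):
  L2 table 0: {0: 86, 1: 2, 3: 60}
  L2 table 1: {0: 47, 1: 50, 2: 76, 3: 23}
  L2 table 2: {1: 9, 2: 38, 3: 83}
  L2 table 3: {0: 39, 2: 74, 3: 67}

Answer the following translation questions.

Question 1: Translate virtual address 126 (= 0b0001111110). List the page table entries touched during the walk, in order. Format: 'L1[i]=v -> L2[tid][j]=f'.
vaddr = 126 = 0b0001111110
Split: l1_idx=0, l2_idx=3, offset=30

Answer: L1[0]=3 -> L2[3][3]=67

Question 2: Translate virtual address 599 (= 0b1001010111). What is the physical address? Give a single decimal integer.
Answer: 1239

Derivation:
vaddr = 599 = 0b1001010111
Split: l1_idx=4, l2_idx=2, offset=23
L1[4] = 2
L2[2][2] = 38
paddr = 38 * 32 + 23 = 1239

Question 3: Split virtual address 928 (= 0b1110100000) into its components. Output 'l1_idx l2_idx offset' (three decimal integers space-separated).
Answer: 7 1 0

Derivation:
vaddr = 928 = 0b1110100000
  top 3 bits -> l1_idx = 7
  next 2 bits -> l2_idx = 1
  bottom 5 bits -> offset = 0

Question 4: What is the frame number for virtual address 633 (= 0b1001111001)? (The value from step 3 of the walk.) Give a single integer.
Answer: 83

Derivation:
vaddr = 633: l1_idx=4, l2_idx=3
L1[4] = 2; L2[2][3] = 83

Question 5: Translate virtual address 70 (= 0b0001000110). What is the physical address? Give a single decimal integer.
Answer: 2374

Derivation:
vaddr = 70 = 0b0001000110
Split: l1_idx=0, l2_idx=2, offset=6
L1[0] = 3
L2[3][2] = 74
paddr = 74 * 32 + 6 = 2374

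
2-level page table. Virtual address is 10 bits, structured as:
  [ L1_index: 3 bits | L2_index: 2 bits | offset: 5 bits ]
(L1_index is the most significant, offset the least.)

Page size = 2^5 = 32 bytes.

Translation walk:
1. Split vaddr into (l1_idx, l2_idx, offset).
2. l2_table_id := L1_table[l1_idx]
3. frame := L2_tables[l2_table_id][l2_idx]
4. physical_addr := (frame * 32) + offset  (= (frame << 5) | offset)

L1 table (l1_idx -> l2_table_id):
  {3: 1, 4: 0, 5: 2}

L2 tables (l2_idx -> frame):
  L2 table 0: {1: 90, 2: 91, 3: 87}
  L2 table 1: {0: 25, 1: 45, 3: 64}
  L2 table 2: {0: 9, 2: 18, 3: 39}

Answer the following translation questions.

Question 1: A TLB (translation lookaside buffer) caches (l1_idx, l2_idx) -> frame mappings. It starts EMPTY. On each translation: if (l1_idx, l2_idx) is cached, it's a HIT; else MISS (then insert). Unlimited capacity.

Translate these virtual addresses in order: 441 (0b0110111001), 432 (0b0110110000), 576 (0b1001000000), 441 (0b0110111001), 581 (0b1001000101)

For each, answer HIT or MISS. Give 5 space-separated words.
Answer: MISS HIT MISS HIT HIT

Derivation:
vaddr=441: (3,1) not in TLB -> MISS, insert
vaddr=432: (3,1) in TLB -> HIT
vaddr=576: (4,2) not in TLB -> MISS, insert
vaddr=441: (3,1) in TLB -> HIT
vaddr=581: (4,2) in TLB -> HIT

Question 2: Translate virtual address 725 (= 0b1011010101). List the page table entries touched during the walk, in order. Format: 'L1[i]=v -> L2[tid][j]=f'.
vaddr = 725 = 0b1011010101
Split: l1_idx=5, l2_idx=2, offset=21

Answer: L1[5]=2 -> L2[2][2]=18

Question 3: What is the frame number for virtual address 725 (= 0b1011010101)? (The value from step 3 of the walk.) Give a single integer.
vaddr = 725: l1_idx=5, l2_idx=2
L1[5] = 2; L2[2][2] = 18

Answer: 18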